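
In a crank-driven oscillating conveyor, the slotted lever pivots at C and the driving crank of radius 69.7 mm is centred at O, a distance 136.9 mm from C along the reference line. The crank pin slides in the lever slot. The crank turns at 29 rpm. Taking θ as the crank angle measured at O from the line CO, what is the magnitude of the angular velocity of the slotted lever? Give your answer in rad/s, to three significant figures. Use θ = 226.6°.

0.492

ω = 3.037 rad/s (from 29 rpm).
Crank pin A relative to C: A = (d + r cosθ, r sinθ); lever angle φ = atan2(r sinθ, d + r cosθ).
Differentiating tanφ: φ̇ = rω(d cosθ + r)/(d² + r² + 2dr cosθ).
d² + r² + 2dr cosθ = |CA|² = 0.0104874 m²;  d cosθ + r = -0.024362 m.
|ω_lever| = |0.0697·3.037·-0.024362| / 0.0104874 = 0.49171 rad/s.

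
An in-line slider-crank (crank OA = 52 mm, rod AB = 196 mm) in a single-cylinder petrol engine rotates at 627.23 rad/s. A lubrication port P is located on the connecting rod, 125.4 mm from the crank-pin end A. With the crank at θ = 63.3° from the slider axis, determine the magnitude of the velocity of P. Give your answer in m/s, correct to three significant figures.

ω = 627.2 rad/s.  Crank-pin speed |V_A| = rω = 32.616 m/s, perpendicular to OA.
Rod angle: sinφ = −(r/L) sinθ ⇒ φ = -13.711°; ω_rod = −rω cosθ/√(L²−r²sin²θ) = -76.963 rad/s.
V_P = V_A + ω_rod × AP, with AP = 0.1254 m along the rod.
Components: V_Px = −rω sinθ − a·ω_rod·sinφ = -31.426 m/s;  V_Py = rω cosθ + a·ω_rod·cosφ = +5.2788 m/s.
|V_P| = √(V_Px² + V_Py²) = 31.866 m/s.

31.9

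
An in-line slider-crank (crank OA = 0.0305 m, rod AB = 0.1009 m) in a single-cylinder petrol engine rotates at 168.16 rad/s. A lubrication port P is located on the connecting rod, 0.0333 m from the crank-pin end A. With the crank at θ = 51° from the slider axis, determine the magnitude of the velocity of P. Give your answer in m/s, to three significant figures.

4.76

ω = 168.2 rad/s.  Crank-pin speed |V_A| = rω = 5.1289 m/s, perpendicular to OA.
Rod angle: sinφ = −(r/L) sinθ ⇒ φ = -13.587°; ω_rod = −rω cosθ/√(L²−r²sin²θ) = -32.91 rad/s.
V_P = V_A + ω_rod × AP, with AP = 0.0333 m along the rod.
Components: V_Px = −rω sinθ − a·ω_rod·sinφ = -4.2433 m/s;  V_Py = rω cosθ + a·ω_rod·cosφ = +2.1625 m/s.
|V_P| = √(V_Px² + V_Py²) = 4.7626 m/s.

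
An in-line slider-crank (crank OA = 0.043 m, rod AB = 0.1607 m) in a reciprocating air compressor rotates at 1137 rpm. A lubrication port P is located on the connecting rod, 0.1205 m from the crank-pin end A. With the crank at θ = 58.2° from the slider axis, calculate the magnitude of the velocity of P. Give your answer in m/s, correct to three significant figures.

ω = 119.1 rad/s.  Crank-pin speed |V_A| = rω = 5.1199 m/s, perpendicular to OA.
Rod angle: sinφ = −(r/L) sinθ ⇒ φ = -13.145°; ω_rod = −rω cosθ/√(L²−r²sin²θ) = -17.24 rad/s.
V_P = V_A + ω_rod × AP, with AP = 0.1205 m along the rod.
Components: V_Px = −rω sinθ − a·ω_rod·sinφ = -4.8238 m/s;  V_Py = rω cosθ + a·ω_rod·cosφ = +0.6749 m/s.
|V_P| = √(V_Px² + V_Py²) = 4.8708 m/s.

4.87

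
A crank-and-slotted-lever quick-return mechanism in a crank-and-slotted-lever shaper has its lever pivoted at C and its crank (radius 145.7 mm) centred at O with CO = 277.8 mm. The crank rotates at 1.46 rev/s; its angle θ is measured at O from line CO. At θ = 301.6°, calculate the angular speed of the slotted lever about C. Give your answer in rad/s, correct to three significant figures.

2.76

ω = 9.173 rad/s (from 1.46 rev/s).
Crank pin A relative to C: A = (d + r cosθ, r sinθ); lever angle φ = atan2(r sinθ, d + r cosθ).
Differentiating tanφ: φ̇ = rω(d cosθ + r)/(d² + r² + 2dr cosθ).
d² + r² + 2dr cosθ = |CA|² = 0.140818 m²;  d cosθ + r = +0.29126 m.
|ω_lever| = |0.1457·9.173·+0.29126| / 0.140818 = 2.7645 rad/s.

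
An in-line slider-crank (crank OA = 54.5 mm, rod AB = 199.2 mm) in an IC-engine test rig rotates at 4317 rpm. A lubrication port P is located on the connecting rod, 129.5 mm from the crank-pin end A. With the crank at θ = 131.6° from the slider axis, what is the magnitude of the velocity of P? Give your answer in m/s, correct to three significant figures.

ω = 452.1 rad/s.  Crank-pin speed |V_A| = rω = 24.638 m/s, perpendicular to OA.
Rod angle: sinφ = −(r/L) sinθ ⇒ φ = -11.806°; ω_rod = −rω cosθ/√(L²−r²sin²θ) = +83.892 rad/s.
V_P = V_A + ω_rod × AP, with AP = 0.1295 m along the rod.
Components: V_Px = −rω sinθ − a·ω_rod·sinφ = -16.202 m/s;  V_Py = rω cosθ + a·ω_rod·cosφ = -5.7236 m/s.
|V_P| = √(V_Px² + V_Py²) = 17.183 m/s.

17.2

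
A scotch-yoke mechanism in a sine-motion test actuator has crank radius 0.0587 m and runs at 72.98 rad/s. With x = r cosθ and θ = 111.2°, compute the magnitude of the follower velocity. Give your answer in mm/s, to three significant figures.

3990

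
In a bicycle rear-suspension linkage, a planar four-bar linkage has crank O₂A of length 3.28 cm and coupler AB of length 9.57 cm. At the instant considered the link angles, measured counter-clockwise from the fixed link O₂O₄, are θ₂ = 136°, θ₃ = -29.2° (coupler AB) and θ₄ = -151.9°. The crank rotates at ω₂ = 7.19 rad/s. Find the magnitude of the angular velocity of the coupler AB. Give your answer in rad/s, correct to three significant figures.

2.79

ω₂ = 7.19 rad/s
Differentiating the loop-closure r₂e^{iθ₂}+r₃e^{iθ₃}=r₁+r₄e^{iθ₄} gives r₂ω₂e^{iθ₂}+r₃ω₃e^{iθ₃}=r₄ω₄e^{iθ₄}.
Eliminating the other unknown: ω₃ = r₂ω₂ sin(θ₄−θ₂) / [r₃ sin(θ₃−θ₄)].
Numerator sine = +0.95159; denominator sine = +0.84151.
Result = 0.0328·7.19·(+0.95159) / (0.0957·(+0.84151)) = +2.7867 rad/s; magnitude 2.7867 rad/s.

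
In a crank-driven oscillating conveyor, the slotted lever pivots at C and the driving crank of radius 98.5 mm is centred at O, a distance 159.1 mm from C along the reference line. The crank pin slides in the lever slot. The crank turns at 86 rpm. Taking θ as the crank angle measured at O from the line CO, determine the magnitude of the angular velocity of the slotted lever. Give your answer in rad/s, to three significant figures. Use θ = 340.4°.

ω = 9.006 rad/s (from 86 rpm).
Crank pin A relative to C: A = (d + r cosθ, r sinθ); lever angle φ = atan2(r sinθ, d + r cosθ).
Differentiating tanφ: φ̇ = rω(d cosθ + r)/(d² + r² + 2dr cosθ).
d² + r² + 2dr cosθ = |CA|² = 0.0645417 m²;  d cosθ + r = +0.24838 m.
|ω_lever| = |0.0985·9.006·+0.24838| / 0.0645417 = 3.4138 rad/s.

3.41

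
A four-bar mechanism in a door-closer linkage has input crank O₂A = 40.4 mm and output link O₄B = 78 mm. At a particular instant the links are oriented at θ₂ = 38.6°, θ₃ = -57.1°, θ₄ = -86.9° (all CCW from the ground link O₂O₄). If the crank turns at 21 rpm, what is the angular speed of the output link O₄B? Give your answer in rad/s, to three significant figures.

2.28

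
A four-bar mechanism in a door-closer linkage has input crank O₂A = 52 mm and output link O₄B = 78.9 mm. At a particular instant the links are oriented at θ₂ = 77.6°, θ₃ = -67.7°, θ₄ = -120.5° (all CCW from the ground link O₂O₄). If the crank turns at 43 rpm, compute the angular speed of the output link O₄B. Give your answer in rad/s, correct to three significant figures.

2.12

ω₂ = 4.503 rad/s (from 43 rpm).
Differentiating the loop-closure r₂e^{iθ₂}+r₃e^{iθ₃}=r₁+r₄e^{iθ₄} gives r₂ω₂e^{iθ₂}+r₃ω₃e^{iθ₃}=r₄ω₄e^{iθ₄}.
Eliminating the other unknown: ω₄ = r₂ω₂ sin(θ₂−θ₃) / [r₄ sin(θ₄−θ₃)].
Numerator sine = +0.56928; denominator sine = -0.79653.
Result = 0.052·4.503·(+0.56928) / (0.0789·(-0.79653)) = -2.121 rad/s; magnitude 2.121 rad/s.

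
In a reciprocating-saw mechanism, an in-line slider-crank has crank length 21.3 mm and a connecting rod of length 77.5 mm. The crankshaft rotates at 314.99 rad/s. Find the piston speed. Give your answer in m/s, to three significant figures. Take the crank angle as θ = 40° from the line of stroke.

5.24

ω = 315 rad/s
For an in-line slider-crank, x = r cosθ + √(L² − r² sin²θ), so v = −rω sinθ·[1 + r cosθ/√(L² − r² sin²θ)].
With r = 0.0213 m, L = 0.0775 m, θ = 40°: √(L² − r² sin²θ) = 0.076281 m.
v = −0.0213·315·0.64279·[1 + 0.0213·0.76604/0.076281] = -5.2351 m/s.
|v| = 5.2351 m/s.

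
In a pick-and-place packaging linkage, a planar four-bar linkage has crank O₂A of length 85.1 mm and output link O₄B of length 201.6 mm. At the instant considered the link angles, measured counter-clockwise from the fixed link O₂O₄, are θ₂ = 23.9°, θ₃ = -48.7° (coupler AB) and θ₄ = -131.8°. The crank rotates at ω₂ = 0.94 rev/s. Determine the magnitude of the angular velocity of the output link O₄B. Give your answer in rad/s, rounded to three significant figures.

2.40

ω₂ = 5.906 rad/s (from 0.94 rev/s).
Differentiating the loop-closure r₂e^{iθ₂}+r₃e^{iθ₃}=r₁+r₄e^{iθ₄} gives r₂ω₂e^{iθ₂}+r₃ω₃e^{iθ₃}=r₄ω₄e^{iθ₄}.
Eliminating the other unknown: ω₄ = r₂ω₂ sin(θ₂−θ₃) / [r₄ sin(θ₄−θ₃)].
Numerator sine = +0.95424; denominator sine = -0.99276.
Result = 0.0851·5.906·(+0.95424) / (0.2016·(-0.99276)) = -2.3964 rad/s; magnitude 2.3964 rad/s.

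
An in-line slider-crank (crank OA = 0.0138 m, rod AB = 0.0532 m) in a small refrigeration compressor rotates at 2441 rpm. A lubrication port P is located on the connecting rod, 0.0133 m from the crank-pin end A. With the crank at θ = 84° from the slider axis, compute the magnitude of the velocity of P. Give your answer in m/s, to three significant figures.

3.54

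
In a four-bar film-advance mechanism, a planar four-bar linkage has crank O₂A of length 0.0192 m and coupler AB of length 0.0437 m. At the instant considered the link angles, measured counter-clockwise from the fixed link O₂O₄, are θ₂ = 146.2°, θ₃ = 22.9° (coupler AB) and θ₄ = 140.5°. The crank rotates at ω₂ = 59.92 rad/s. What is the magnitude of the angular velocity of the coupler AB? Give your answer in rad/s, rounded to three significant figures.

ω₂ = 59.92 rad/s
Differentiating the loop-closure r₂e^{iθ₂}+r₃e^{iθ₃}=r₁+r₄e^{iθ₄} gives r₂ω₂e^{iθ₂}+r₃ω₃e^{iθ₃}=r₄ω₄e^{iθ₄}.
Eliminating the other unknown: ω₃ = r₂ω₂ sin(θ₄−θ₂) / [r₃ sin(θ₃−θ₄)].
Numerator sine = -0.09932; denominator sine = -0.88620.
Result = 0.0192·59.92·(-0.09932) / (0.0437·(-0.88620)) = +2.9505 rad/s; magnitude 2.9505 rad/s.

2.95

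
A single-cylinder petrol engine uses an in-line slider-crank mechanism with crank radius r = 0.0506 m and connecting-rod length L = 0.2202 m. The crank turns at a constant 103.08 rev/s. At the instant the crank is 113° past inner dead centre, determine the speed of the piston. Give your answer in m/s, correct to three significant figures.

27.4

ω = 2π·103 = 647.7 rad/s
For an in-line slider-crank, x = r cosθ + √(L² − r² sin²θ), so v = −rω sinθ·[1 + r cosθ/√(L² − r² sin²θ)].
With r = 0.0506 m, L = 0.2202 m, θ = 113°: √(L² − r² sin²θ) = 0.21522 m.
v = −0.0506·647.7·0.92050·[1 + 0.0506·-0.39073/0.21522] = -27.396 m/s.
|v| = 27.396 m/s.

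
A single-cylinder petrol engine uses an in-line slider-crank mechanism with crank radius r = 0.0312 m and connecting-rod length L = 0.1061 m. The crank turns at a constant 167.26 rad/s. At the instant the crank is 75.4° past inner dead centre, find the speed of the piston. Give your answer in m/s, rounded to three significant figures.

5.44

ω = 167.3 rad/s
For an in-line slider-crank, x = r cosθ + √(L² − r² sin²θ), so v = −rω sinθ·[1 + r cosθ/√(L² − r² sin²θ)].
With r = 0.0312 m, L = 0.1061 m, θ = 75.4°: √(L² − r² sin²θ) = 0.10171 m.
v = −0.0312·167.3·0.96771·[1 + 0.0312·0.25207/0.10171] = -5.4405 m/s.
|v| = 5.4405 m/s.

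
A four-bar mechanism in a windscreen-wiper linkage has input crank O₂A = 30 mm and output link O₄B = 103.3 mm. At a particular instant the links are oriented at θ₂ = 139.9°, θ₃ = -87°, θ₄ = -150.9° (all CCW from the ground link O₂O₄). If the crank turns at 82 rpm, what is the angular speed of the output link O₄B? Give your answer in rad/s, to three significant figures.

2.03

ω₂ = 8.587 rad/s (from 82 rpm).
Differentiating the loop-closure r₂e^{iθ₂}+r₃e^{iθ₃}=r₁+r₄e^{iθ₄} gives r₂ω₂e^{iθ₂}+r₃ω₃e^{iθ₃}=r₄ω₄e^{iθ₄}.
Eliminating the other unknown: ω₄ = r₂ω₂ sin(θ₂−θ₃) / [r₄ sin(θ₄−θ₃)].
Numerator sine = -0.73016; denominator sine = -0.89803.
Result = 0.03·8.587·(-0.73016) / (0.1033·(-0.89803)) = +2.0277 rad/s; magnitude 2.0277 rad/s.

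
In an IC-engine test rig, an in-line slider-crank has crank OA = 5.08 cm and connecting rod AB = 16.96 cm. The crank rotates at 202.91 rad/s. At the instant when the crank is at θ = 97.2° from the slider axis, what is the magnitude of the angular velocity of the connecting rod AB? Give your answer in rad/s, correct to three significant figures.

ω = 202.9 rad/s
The rod makes angle φ with the slider axis where L sinφ = r sinθ; differentiating, L cosφ·φ̇ = r ω cosθ.
L cosφ = √(L² − r² sin²θ) = 0.16194 m.
|ω_rod| = r ω |cosθ| / √(L² − r² sin²θ) = 0.0508·202.9·0.12533/0.16194 = 7.9778 rad/s.

7.98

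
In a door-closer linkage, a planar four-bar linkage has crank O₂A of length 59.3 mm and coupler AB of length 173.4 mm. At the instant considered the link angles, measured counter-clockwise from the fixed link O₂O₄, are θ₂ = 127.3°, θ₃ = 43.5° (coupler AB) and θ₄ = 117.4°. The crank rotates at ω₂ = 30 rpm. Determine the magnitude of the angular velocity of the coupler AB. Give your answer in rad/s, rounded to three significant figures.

ω₂ = 3.142 rad/s (from 30 rpm).
Differentiating the loop-closure r₂e^{iθ₂}+r₃e^{iθ₃}=r₁+r₄e^{iθ₄} gives r₂ω₂e^{iθ₂}+r₃ω₃e^{iθ₃}=r₄ω₄e^{iθ₄}.
Eliminating the other unknown: ω₃ = r₂ω₂ sin(θ₄−θ₂) / [r₃ sin(θ₃−θ₄)].
Numerator sine = -0.17193; denominator sine = -0.96078.
Result = 0.0593·3.142·(-0.17193) / (0.1734·(-0.96078)) = +0.19226 rad/s; magnitude 0.19226 rad/s.

0.192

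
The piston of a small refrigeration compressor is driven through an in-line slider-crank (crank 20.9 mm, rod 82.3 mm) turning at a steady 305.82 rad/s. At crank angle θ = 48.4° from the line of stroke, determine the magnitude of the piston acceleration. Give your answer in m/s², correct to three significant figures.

ω = 305.8 rad/s
x(θ) = r cosθ + √(L² − r² sin²θ); with ω constant, a = ω²·d²x/dθ².
d²x/dθ² = −r cosθ − r²(cos2θ)/√u − r⁴ sin²2θ/(4u^{3/2}),  u = L² − r² sin²θ = 0.00652902 m².
Substituting r = 0.0209 m, L = 0.0823 m, θ = 48.4°: d²x/dθ² = -0.013325 m.
a = ω²·d²x/dθ² = (305.8)²·(-0.013325) = -1246.2 m/s²;  |a| = 1246.2 m/s².

1250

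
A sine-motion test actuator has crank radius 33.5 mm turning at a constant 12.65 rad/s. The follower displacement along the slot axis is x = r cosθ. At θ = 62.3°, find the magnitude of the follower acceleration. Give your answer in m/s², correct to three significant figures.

2.49

ω = 12.65 rad/s
x = r cosθ ⇒ ẍ = −rω² cosθ (ω constant).
|a| = rω²|cosθ| = 0.0335·(12.65)²·|cos 62.3°| = 2.4919 m/s².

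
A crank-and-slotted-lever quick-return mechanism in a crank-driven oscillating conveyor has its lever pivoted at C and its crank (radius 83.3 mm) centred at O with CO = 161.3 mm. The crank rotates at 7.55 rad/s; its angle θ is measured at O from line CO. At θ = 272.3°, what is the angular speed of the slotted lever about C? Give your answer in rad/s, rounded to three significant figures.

ω = 7.55 rad/s
Crank pin A relative to C: A = (d + r cosθ, r sinθ); lever angle φ = atan2(r sinθ, d + r cosθ).
Differentiating tanφ: φ̇ = rω(d cosθ + r)/(d² + r² + 2dr cosθ).
d² + r² + 2dr cosθ = |CA|² = 0.034035 m²;  d cosθ + r = +0.089773 m.
|ω_lever| = |0.0833·7.55·+0.089773| / 0.034035 = 1.6589 rad/s.

1.66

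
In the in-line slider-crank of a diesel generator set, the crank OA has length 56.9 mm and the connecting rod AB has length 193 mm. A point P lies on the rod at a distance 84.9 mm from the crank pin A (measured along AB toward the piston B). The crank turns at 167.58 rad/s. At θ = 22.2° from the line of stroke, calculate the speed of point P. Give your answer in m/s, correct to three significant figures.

ω = 167.6 rad/s.  Crank-pin speed |V_A| = rω = 9.5353 m/s, perpendicular to OA.
Rod angle: sinφ = −(r/L) sinθ ⇒ φ = -6.396°; ω_rod = −rω cosθ/√(L²−r²sin²θ) = -46.03 rad/s.
V_P = V_A + ω_rod × AP, with AP = 0.0849 m along the rod.
Components: V_Px = −rω sinθ − a·ω_rod·sinφ = -4.0381 m/s;  V_Py = rω cosθ + a·ω_rod·cosφ = +4.9449 m/s.
|V_P| = √(V_Px² + V_Py²) = 6.3842 m/s.

6.38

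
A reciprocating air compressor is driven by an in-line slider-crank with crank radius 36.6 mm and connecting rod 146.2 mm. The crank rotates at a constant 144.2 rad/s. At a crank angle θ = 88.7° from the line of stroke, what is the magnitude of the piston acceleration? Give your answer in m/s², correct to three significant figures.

ω = 144.2 rad/s
x(θ) = r cosθ + √(L² − r² sin²θ); with ω constant, a = ω²·d²x/dθ².
d²x/dθ² = −r cosθ − r²(cos2θ)/√u − r⁴ sin²2θ/(4u^{3/2}),  u = L² − r² sin²θ = 0.0200356 m².
Substituting r = 0.0366 m, L = 0.1462 m, θ = 88.7°: d²x/dθ² = +0.0086233 m.
a = ω²·d²x/dθ² = (144.2)²·(+0.0086233) = +179.31 m/s²;  |a| = 179.31 m/s².

179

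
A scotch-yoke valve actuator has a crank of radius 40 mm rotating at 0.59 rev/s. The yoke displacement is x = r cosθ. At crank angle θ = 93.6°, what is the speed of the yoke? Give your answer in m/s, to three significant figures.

0.148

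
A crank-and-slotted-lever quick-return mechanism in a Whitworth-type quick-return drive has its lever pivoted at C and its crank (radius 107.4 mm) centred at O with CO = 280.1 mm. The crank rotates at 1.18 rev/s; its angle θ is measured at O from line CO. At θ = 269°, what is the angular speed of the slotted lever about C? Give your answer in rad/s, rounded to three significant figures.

ω = 7.414 rad/s (from 1.18 rev/s).
Crank pin A relative to C: A = (d + r cosθ, r sinθ); lever angle φ = atan2(r sinθ, d + r cosθ).
Differentiating tanφ: φ̇ = rω(d cosθ + r)/(d² + r² + 2dr cosθ).
d² + r² + 2dr cosθ = |CA|² = 0.0889407 m²;  d cosθ + r = +0.10251 m.
|ω_lever| = |0.1074·7.414·+0.10251| / 0.0889407 = 0.91778 rad/s.

0.918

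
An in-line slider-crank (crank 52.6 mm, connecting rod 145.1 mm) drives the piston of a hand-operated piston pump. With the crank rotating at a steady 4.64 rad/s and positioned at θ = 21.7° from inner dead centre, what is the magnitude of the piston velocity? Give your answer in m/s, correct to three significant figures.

ω = 4.64 rad/s
For an in-line slider-crank, x = r cosθ + √(L² − r² sin²θ), so v = −rω sinθ·[1 + r cosθ/√(L² − r² sin²θ)].
With r = 0.0526 m, L = 0.1451 m, θ = 21.7°: √(L² − r² sin²θ) = 0.14379 m.
v = −0.0526·4.64·0.36975·[1 + 0.0526·0.92913/0.14379] = -0.12091 m/s.
|v| = 0.12091 m/s.

0.121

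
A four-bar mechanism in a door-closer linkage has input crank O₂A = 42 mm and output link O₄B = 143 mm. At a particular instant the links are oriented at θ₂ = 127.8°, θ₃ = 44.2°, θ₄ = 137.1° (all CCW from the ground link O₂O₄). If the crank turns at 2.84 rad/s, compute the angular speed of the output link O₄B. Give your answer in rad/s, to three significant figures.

ω₂ = 2.84 rad/s
Differentiating the loop-closure r₂e^{iθ₂}+r₃e^{iθ₃}=r₁+r₄e^{iθ₄} gives r₂ω₂e^{iθ₂}+r₃ω₃e^{iθ₃}=r₄ω₄e^{iθ₄}.
Eliminating the other unknown: ω₄ = r₂ω₂ sin(θ₂−θ₃) / [r₄ sin(θ₄−θ₃)].
Numerator sine = +0.99377; denominator sine = +0.99872.
Result = 0.042·2.84·(+0.99377) / (0.143·(+0.99872)) = +0.82999 rad/s; magnitude 0.82999 rad/s.

0.830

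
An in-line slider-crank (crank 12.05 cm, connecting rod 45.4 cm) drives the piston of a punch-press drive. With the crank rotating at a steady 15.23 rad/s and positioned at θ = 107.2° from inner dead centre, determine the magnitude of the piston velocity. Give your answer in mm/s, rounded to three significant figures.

ω = 15.23 rad/s
For an in-line slider-crank, x = r cosθ + √(L² − r² sin²θ), so v = −rω sinθ·[1 + r cosθ/√(L² − r² sin²θ)].
With r = 0.1205 m, L = 0.454 m, θ = 107.2°: √(L² − r² sin²θ) = 0.43916 m.
v = −0.1205·15.23·0.95528·[1 + 0.1205·-0.29571/0.43916] = -1.6109 m/s.
|v| = 1.6109 m/s = 1610.9 mm/s.

1610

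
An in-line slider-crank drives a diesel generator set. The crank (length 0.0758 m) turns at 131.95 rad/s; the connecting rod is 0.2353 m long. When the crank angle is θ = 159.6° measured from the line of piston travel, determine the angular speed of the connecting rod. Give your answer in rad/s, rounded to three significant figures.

40.1

ω = 131.9 rad/s
The rod makes angle φ with the slider axis where L sinφ = r sinθ; differentiating, L cosφ·φ̇ = r ω cosθ.
L cosφ = √(L² − r² sin²θ) = 0.23381 m.
|ω_rod| = r ω |cosθ| / √(L² − r² sin²θ) = 0.0758·131.9·0.93728/0.23381 = 40.094 rad/s.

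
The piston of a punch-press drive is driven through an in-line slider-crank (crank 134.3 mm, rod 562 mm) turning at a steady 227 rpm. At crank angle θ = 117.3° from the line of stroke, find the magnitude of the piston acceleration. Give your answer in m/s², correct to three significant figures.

45.4

ω = 2π·227/60 = 23.77 rad/s
x(θ) = r cosθ + √(L² − r² sin²θ); with ω constant, a = ω²·d²x/dθ².
d²x/dθ² = −r cosθ − r²(cos2θ)/√u − r⁴ sin²2θ/(4u^{3/2}),  u = L² − r² sin²θ = 0.301602 m².
Substituting r = 0.1343 m, L = 0.562 m, θ = 117.3°: d²x/dθ² = +0.080295 m.
a = ω²·d²x/dθ² = (23.77)²·(+0.080295) = +45.373 m/s²;  |a| = 45.373 m/s².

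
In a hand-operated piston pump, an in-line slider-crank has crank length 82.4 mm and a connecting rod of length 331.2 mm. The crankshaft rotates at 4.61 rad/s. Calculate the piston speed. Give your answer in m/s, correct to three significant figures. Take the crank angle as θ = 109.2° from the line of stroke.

ω = 4.61 rad/s
For an in-line slider-crank, x = r cosθ + √(L² − r² sin²θ), so v = −rω sinθ·[1 + r cosθ/√(L² − r² sin²θ)].
With r = 0.0824 m, L = 0.3312 m, θ = 109.2°: √(L² − r² sin²θ) = 0.32193 m.
v = −0.0824·4.61·0.94438·[1 + 0.0824·-0.32887/0.32193] = -0.32854 m/s.
|v| = 0.32854 m/s.

0.329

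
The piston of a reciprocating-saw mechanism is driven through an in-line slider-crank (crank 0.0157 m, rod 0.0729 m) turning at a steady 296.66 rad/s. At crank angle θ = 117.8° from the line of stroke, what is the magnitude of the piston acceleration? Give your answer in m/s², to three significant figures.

ω = 296.7 rad/s
x(θ) = r cosθ + √(L² − r² sin²θ); with ω constant, a = ω²·d²x/dθ².
d²x/dθ² = −r cosθ − r²(cos2θ)/√u − r⁴ sin²2θ/(4u^{3/2}),  u = L² − r² sin²θ = 0.00512154 m².
Substituting r = 0.0157 m, L = 0.0729 m, θ = 117.8°: d²x/dθ² = +0.00924 m.
a = ω²·d²x/dθ² = (296.7)²·(+0.00924) = +813.18 m/s²;  |a| = 813.18 m/s².

813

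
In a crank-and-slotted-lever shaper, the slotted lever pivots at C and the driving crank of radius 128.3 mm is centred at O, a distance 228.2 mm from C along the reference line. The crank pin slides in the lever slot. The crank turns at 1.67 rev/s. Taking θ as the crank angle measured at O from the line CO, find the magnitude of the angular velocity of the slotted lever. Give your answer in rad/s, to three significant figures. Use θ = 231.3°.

ω = 10.49 rad/s (from 1.67 rev/s).
Crank pin A relative to C: A = (d + r cosθ, r sinθ); lever angle φ = atan2(r sinθ, d + r cosθ).
Differentiating tanφ: φ̇ = rω(d cosθ + r)/(d² + r² + 2dr cosθ).
d² + r² + 2dr cosθ = |CA|² = 0.0319243 m²;  d cosθ + r = -0.01438 m.
|ω_lever| = |0.1283·10.49·-0.01438| / 0.0319243 = 0.60642 rad/s.

0.606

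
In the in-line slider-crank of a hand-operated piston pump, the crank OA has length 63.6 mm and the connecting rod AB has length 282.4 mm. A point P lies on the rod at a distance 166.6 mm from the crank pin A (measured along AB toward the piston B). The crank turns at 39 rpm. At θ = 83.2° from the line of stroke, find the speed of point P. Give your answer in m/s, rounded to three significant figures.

0.262

ω = 4.084 rad/s.  Crank-pin speed |V_A| = rω = 0.25975 m/s, perpendicular to OA.
Rod angle: sinφ = −(r/L) sinθ ⇒ φ = -12.922°; ω_rod = −rω cosθ/√(L²−r²sin²θ) = -0.11174 rad/s.
V_P = V_A + ω_rod × AP, with AP = 0.1666 m along the rod.
Components: V_Px = −rω sinθ − a·ω_rod·sinφ = -0.26208 m/s;  V_Py = rω cosθ + a·ω_rod·cosφ = +0.012611 m/s.
|V_P| = √(V_Px² + V_Py²) = 0.26239 m/s.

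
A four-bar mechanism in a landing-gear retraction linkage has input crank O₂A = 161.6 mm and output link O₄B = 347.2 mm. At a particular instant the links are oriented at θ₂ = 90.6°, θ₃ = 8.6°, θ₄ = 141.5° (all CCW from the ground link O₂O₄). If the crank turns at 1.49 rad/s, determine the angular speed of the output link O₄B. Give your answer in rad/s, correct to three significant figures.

0.937

ω₂ = 1.49 rad/s
Differentiating the loop-closure r₂e^{iθ₂}+r₃e^{iθ₃}=r₁+r₄e^{iθ₄} gives r₂ω₂e^{iθ₂}+r₃ω₃e^{iθ₃}=r₄ω₄e^{iθ₄}.
Eliminating the other unknown: ω₄ = r₂ω₂ sin(θ₂−θ₃) / [r₄ sin(θ₄−θ₃)].
Numerator sine = +0.99027; denominator sine = +0.73254.
Result = 0.1616·1.49·(+0.99027) / (0.3472·(+0.73254)) = +0.93749 rad/s; magnitude 0.93749 rad/s.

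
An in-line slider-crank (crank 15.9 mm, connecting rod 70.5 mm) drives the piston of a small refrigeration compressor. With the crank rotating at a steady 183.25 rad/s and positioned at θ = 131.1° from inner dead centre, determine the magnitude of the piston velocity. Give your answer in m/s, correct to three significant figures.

1.87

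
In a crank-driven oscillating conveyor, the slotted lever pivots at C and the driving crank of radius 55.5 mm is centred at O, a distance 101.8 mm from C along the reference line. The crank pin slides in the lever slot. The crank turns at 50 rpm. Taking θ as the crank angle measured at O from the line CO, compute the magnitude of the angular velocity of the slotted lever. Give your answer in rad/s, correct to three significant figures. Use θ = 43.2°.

1.74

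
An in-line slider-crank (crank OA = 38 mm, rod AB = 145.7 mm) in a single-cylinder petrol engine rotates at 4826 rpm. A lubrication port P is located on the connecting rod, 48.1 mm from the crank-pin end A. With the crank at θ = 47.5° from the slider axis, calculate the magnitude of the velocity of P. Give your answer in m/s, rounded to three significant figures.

ω = 505.4 rad/s.  Crank-pin speed |V_A| = rω = 19.204 m/s, perpendicular to OA.
Rod angle: sinφ = −(r/L) sinθ ⇒ φ = -11.086°; ω_rod = −rω cosθ/√(L²−r²sin²θ) = -90.741 rad/s.
V_P = V_A + ω_rod × AP, with AP = 0.0481 m along the rod.
Components: V_Px = −rω sinθ − a·ω_rod·sinφ = -14.998 m/s;  V_Py = rω cosθ + a·ω_rod·cosφ = +8.6911 m/s.
|V_P| = √(V_Px² + V_Py²) = 17.334 m/s.

17.3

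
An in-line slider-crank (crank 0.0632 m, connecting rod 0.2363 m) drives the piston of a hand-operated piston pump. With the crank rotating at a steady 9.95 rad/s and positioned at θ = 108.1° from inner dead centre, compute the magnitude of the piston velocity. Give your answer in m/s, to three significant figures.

ω = 9.95 rad/s
For an in-line slider-crank, x = r cosθ + √(L² − r² sin²θ), so v = −rω sinθ·[1 + r cosθ/√(L² − r² sin²θ)].
With r = 0.0632 m, L = 0.2363 m, θ = 108.1°: √(L² − r² sin²θ) = 0.22854 m.
v = −0.0632·9.95·0.95052·[1 + 0.0632·-0.31068/0.22854] = -0.54637 m/s.
|v| = 0.54637 m/s.

0.546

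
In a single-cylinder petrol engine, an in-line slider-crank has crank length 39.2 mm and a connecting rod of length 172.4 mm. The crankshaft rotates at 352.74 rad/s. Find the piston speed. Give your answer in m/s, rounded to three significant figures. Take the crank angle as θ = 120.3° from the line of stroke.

10.5

ω = 352.7 rad/s
For an in-line slider-crank, x = r cosθ + √(L² − r² sin²θ), so v = −rω sinθ·[1 + r cosθ/√(L² − r² sin²θ)].
With r = 0.0392 m, L = 0.1724 m, θ = 120.3°: √(L² − r² sin²θ) = 0.16905 m.
v = −0.0392·352.7·0.86340·[1 + 0.0392·-0.50453/0.16905] = -10.542 m/s.
|v| = 10.542 m/s.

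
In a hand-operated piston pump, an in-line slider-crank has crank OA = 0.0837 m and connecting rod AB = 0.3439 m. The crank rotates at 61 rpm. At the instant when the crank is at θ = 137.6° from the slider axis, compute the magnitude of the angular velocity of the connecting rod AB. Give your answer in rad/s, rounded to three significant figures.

ω = 6.388 rad/s (converted from 61 rpm).
The rod makes angle φ with the slider axis where L sinφ = r sinθ; differentiating, L cosφ·φ̇ = r ω cosθ.
L cosφ = √(L² − r² sin²θ) = 0.33924 m.
|ω_rod| = r ω |cosθ| / √(L² − r² sin²θ) = 0.0837·6.388·0.73846/0.33924 = 1.1639 rad/s.

1.16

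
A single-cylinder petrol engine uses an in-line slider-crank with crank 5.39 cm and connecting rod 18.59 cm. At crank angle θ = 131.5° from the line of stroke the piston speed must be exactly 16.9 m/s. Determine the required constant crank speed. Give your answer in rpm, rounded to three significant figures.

4980

For an in-line slider-crank, |v_piston| = rω|sinθ|·[1 + r cosθ/√(L² − r² sin²θ)].
With r = 0.0539 m, L = 0.1859 m, θ = 131.5°: the bracketed kinematic factor |dx/dθ| = 0.032423 m.
ω = v/|dx/dθ| = 16.9/0.032423 = 521.23 rad/s.
N = 60ω/(2π) = 4977.4 rpm.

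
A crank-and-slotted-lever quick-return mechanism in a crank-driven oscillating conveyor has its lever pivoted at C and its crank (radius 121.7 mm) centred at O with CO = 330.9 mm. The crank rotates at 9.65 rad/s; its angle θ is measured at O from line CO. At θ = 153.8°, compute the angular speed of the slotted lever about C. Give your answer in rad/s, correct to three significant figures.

ω = 9.65 rad/s
Crank pin A relative to C: A = (d + r cosθ, r sinθ); lever angle φ = atan2(r sinθ, d + r cosθ).
Differentiating tanφ: φ̇ = rω(d cosθ + r)/(d² + r² + 2dr cosθ).
d² + r² + 2dr cosθ = |CA|² = 0.0520396 m²;  d cosθ + r = -0.1752 m.
|ω_lever| = |0.1217·9.65·-0.1752| / 0.0520396 = 3.9539 rad/s.

3.95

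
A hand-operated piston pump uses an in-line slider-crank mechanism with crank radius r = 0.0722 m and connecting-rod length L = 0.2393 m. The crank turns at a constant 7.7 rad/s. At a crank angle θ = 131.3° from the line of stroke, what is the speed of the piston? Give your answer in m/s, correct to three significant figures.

0.332

ω = 7.7 rad/s
For an in-line slider-crank, x = r cosθ + √(L² − r² sin²θ), so v = −rω sinθ·[1 + r cosθ/√(L² − r² sin²θ)].
With r = 0.0722 m, L = 0.2393 m, θ = 131.3°: √(L² − r² sin²θ) = 0.23307 m.
v = −0.0722·7.7·0.75126·[1 + 0.0722·-0.66000/0.23307] = -0.33227 m/s.
|v| = 0.33227 m/s.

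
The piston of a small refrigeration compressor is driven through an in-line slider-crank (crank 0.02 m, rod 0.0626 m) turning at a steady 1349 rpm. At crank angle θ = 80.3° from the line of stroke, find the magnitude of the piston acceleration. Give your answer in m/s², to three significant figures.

59.1

ω = 2π·1349/60 = 141.3 rad/s
x(θ) = r cosθ + √(L² − r² sin²θ); with ω constant, a = ω²·d²x/dθ².
d²x/dθ² = −r cosθ − r²(cos2θ)/√u − r⁴ sin²2θ/(4u^{3/2}),  u = L² − r² sin²θ = 0.00353012 m².
Substituting r = 0.02 m, L = 0.0626 m, θ = 80.3°: d²x/dθ² = +0.0029593 m.
a = ω²·d²x/dθ² = (141.3)²·(+0.0029593) = +59.056 m/s²;  |a| = 59.056 m/s².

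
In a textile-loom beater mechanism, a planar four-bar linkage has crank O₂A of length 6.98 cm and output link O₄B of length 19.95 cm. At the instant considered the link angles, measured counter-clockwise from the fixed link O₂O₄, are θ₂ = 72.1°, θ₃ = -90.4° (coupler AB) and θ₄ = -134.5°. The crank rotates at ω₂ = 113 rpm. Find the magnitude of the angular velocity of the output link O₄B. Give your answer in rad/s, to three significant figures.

1.79

ω₂ = 11.83 rad/s (from 113 rpm).
Differentiating the loop-closure r₂e^{iθ₂}+r₃e^{iθ₃}=r₁+r₄e^{iθ₄} gives r₂ω₂e^{iθ₂}+r₃ω₃e^{iθ₃}=r₄ω₄e^{iθ₄}.
Eliminating the other unknown: ω₄ = r₂ω₂ sin(θ₂−θ₃) / [r₄ sin(θ₄−θ₃)].
Numerator sine = +0.30071; denominator sine = -0.69591.
Result = 0.0698·11.83·(+0.30071) / (0.1995·(-0.69591)) = -1.789 rad/s; magnitude 1.789 rad/s.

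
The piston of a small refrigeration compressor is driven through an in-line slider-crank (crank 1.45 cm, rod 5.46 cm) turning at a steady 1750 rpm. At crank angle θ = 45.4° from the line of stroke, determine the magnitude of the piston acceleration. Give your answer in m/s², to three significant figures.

342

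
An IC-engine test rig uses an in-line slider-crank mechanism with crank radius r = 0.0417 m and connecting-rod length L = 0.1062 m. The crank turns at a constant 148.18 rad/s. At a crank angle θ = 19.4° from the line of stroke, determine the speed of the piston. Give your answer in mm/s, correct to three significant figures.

2820

ω = 148.2 rad/s
For an in-line slider-crank, x = r cosθ + √(L² − r² sin²θ), so v = −rω sinθ·[1 + r cosθ/√(L² − r² sin²θ)].
With r = 0.0417 m, L = 0.1062 m, θ = 19.4°: √(L² − r² sin²θ) = 0.10529 m.
v = −0.0417·148.2·0.33216·[1 + 0.0417·0.94322/0.10529] = -2.8192 m/s.
|v| = 2.8192 m/s = 2819.2 mm/s.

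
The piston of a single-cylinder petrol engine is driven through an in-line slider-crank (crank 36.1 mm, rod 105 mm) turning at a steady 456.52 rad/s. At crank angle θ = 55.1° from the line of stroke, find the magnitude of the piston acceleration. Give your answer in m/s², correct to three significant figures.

3450

ω = 456.5 rad/s
x(θ) = r cosθ + √(L² − r² sin²θ); with ω constant, a = ω²·d²x/dθ².
d²x/dθ² = −r cosθ − r²(cos2θ)/√u − r⁴ sin²2θ/(4u^{3/2}),  u = L² − r² sin²θ = 0.0101484 m².
Substituting r = 0.0361 m, L = 0.105 m, θ = 55.1°: d²x/dθ² = -0.016553 m.
a = ω²·d²x/dθ² = (456.5)²·(-0.016553) = -3449.9 m/s²;  |a| = 3449.9 m/s².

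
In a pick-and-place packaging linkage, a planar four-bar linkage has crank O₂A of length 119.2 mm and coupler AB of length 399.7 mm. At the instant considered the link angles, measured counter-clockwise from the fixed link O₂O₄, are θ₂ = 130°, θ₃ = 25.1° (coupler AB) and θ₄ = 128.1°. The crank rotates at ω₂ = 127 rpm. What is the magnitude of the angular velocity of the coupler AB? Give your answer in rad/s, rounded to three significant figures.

0.135

ω₂ = 13.3 rad/s (from 127 rpm).
Differentiating the loop-closure r₂e^{iθ₂}+r₃e^{iθ₃}=r₁+r₄e^{iθ₄} gives r₂ω₂e^{iθ₂}+r₃ω₃e^{iθ₃}=r₄ω₄e^{iθ₄}.
Eliminating the other unknown: ω₃ = r₂ω₂ sin(θ₄−θ₂) / [r₃ sin(θ₃−θ₄)].
Numerator sine = -0.03316; denominator sine = -0.97437.
Result = 0.1192·13.3·(-0.03316) / (0.3997·(-0.97437)) = +0.13496 rad/s; magnitude 0.13496 rad/s.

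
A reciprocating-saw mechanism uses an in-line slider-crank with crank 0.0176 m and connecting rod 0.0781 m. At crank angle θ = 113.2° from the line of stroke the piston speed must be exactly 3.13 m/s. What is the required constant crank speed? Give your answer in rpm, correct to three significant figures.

2030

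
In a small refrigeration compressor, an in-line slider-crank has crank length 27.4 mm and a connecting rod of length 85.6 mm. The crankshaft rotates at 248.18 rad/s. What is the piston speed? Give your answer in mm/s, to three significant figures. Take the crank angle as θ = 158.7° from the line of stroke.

1730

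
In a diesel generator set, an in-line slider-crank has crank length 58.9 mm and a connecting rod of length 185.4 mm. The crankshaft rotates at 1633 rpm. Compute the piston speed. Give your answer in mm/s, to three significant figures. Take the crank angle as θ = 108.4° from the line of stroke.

ω = 2π·1633/60 = 171 rad/s
For an in-line slider-crank, x = r cosθ + √(L² − r² sin²θ), so v = −rω sinθ·[1 + r cosθ/√(L² − r² sin²θ)].
With r = 0.0589 m, L = 0.1854 m, θ = 108.4°: √(L² − r² sin²θ) = 0.17678 m.
v = −0.0589·171·0.94888·[1 + 0.0589·-0.31565/0.17678] = -8.5522 m/s.
|v| = 8.5522 m/s = 8552.2 mm/s.

8550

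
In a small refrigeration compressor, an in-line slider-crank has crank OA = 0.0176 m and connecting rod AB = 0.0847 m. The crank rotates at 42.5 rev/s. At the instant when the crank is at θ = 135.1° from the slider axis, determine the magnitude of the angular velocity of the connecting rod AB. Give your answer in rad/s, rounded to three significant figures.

ω = 267 rad/s (converted from 42.5 rev/s).
The rod makes angle φ with the slider axis where L sinφ = r sinθ; differentiating, L cosφ·φ̇ = r ω cosθ.
L cosφ = √(L² − r² sin²θ) = 0.083784 m.
|ω_rod| = r ω |cosθ| / √(L² − r² sin²θ) = 0.0176·267·0.70834/0.083784 = 39.734 rad/s.

39.7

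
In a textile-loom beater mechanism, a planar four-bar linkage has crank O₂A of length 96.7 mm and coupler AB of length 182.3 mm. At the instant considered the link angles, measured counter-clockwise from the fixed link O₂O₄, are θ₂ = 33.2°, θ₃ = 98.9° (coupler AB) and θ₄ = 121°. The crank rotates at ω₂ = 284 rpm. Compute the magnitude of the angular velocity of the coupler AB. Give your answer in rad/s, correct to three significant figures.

41.9

ω₂ = 29.74 rad/s (from 284 rpm).
Differentiating the loop-closure r₂e^{iθ₂}+r₃e^{iθ₃}=r₁+r₄e^{iθ₄} gives r₂ω₂e^{iθ₂}+r₃ω₃e^{iθ₃}=r₄ω₄e^{iθ₄}.
Eliminating the other unknown: ω₃ = r₂ω₂ sin(θ₄−θ₂) / [r₃ sin(θ₃−θ₄)].
Numerator sine = +0.99926; denominator sine = -0.37622.
Result = 0.0967·29.74·(+0.99926) / (0.1823·(-0.37622)) = -41.901 rad/s; magnitude 41.901 rad/s.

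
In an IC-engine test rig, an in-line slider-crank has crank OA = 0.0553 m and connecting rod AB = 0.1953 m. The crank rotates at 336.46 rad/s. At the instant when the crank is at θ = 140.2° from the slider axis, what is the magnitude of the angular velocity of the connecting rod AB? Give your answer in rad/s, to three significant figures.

ω = 336.5 rad/s
The rod makes angle φ with the slider axis where L sinφ = r sinθ; differentiating, L cosφ·φ̇ = r ω cosθ.
L cosφ = √(L² − r² sin²θ) = 0.19207 m.
|ω_rod| = r ω |cosθ| / √(L² − r² sin²θ) = 0.0553·336.5·0.76828/0.19207 = 74.427 rad/s.

74.4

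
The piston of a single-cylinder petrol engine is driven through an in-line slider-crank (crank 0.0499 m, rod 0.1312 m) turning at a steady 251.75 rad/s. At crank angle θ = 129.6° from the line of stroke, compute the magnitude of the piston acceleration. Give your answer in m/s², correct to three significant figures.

ω = 251.8 rad/s
x(θ) = r cosθ + √(L² − r² sin²θ); with ω constant, a = ω²·d²x/dθ².
d²x/dθ² = −r cosθ − r²(cos2θ)/√u − r⁴ sin²2θ/(4u^{3/2}),  u = L² − r² sin²θ = 0.0157351 m².
Substituting r = 0.0499 m, L = 0.1312 m, θ = 129.6°: d²x/dθ² = +0.034769 m.
a = ω²·d²x/dθ² = (251.8)²·(+0.034769) = +2203.6 m/s²;  |a| = 2203.6 m/s².

2200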